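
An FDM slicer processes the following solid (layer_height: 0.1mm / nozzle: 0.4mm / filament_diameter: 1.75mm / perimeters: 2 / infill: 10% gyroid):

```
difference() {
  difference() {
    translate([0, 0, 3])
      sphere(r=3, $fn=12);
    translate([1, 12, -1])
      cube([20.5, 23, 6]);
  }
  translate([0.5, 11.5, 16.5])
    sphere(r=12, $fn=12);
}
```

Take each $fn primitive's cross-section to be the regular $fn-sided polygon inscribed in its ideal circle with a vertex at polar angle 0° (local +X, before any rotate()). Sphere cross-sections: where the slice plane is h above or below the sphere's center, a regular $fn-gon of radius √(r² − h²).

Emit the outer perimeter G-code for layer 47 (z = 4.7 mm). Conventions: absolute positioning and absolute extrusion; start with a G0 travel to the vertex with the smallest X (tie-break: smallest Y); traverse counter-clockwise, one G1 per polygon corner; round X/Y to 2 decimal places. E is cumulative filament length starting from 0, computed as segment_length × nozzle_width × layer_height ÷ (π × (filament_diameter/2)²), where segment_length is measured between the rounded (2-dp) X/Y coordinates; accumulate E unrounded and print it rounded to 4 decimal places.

G0 X-2.47 Y0.00 Z4.70
G1 X-2.14 Y-1.24 E0.0213
G1 X-1.24 Y-2.14 E0.0425
G1 X0.00 Y-2.47 E0.0638
G1 X1.24 Y-2.14 E0.0852
G1 X2.14 Y-1.24 E0.1064
G1 X2.47 Y0.00 E0.1277
G1 X2.14 Y1.24 E0.1490
G1 X1.24 Y2.14 E0.1702
G1 X0.00 Y2.47 E0.1915
G1 X-1.24 Y2.14 E0.2129
G1 X-2.14 Y1.24 E0.2340
G1 X-2.47 Y0.00 E0.2554

At z = 4.7 mm: the sphere: section is a regular 12-gon, circumradius = √(r²−h²) = √(3²−1.7²) = 2.472; the cube at (1, 12) (footprint 20.5×23) is included at this height; After the difference (first − rest): starting from the r=3 sphere, the 20.5×23 cube at (1, 12) misses the remaining region (no effect) — 1 connected region; the r=12 sphere at (0.5, 11.5) slices to a regular 12-gon of circumradius 2.182 (√(r²−h²) with h=11.8 from center); Subtracting the remaining from the first: starting from that combined region, the r=12 sphere at (0.5, 11.5) misses the remaining region (no effect) — 1 connected region. The outline is a single polygon with 12 vertices. Extrusion per mm of travel: 0.4 × 0.1 / (π × 0.875²) = 0.016630. Accumulating E over each segment gives final E = 0.2554.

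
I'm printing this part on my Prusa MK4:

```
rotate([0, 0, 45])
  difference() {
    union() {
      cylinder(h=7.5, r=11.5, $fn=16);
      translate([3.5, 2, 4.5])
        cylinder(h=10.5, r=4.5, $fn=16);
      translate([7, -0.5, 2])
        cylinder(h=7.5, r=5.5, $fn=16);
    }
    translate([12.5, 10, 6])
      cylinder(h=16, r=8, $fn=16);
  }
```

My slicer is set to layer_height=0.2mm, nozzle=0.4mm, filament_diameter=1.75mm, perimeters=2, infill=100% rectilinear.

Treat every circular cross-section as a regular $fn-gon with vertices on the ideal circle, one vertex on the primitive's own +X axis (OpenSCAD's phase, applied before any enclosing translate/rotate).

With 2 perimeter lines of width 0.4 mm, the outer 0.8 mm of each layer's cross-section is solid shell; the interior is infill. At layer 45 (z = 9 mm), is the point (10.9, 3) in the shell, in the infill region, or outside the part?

outside

At z = 9 mm: the cylinder is not intersected at this z (z outside [0, 7.5]); the cylinder at (3.5, 2): section is a regular 16-gon, circumradius r=4.5; the cylinder at (7, -0.5): section is a regular 16-gon, circumradius r=5.5; Combining (union): the regions partially overlap (shared area 34.96 mm²), so overlapping operands fuse into one piece — 1 connected region; the r=8 cylinder at (12.5, 10) contributes a regular 16-gon of circumradius 8; Subtracting the remaining from the first: starting from that combined region, the r=8 cylinder at (12.5, 10) partially overlaps it — only the 6.13 mm² overlap (of its 195.93 mm²) is removed, clipping the outline — 1 connected region; (whole slice rotated 45° about Z — lengths, areas and connectivity unchanged). Overall, the cross-section is a single solid region. Undo the 45° rotation: the query point maps to (9.829, -5.586) in the un-rotated model frame. The nearest boundary edge runs (10.89, -4.39)→(9.10, -5.58); distance from the point to it = 0.41 mm. The point is not inside any of the regions above, so it lies outside the cross-section (0.41 mm from the nearest boundary).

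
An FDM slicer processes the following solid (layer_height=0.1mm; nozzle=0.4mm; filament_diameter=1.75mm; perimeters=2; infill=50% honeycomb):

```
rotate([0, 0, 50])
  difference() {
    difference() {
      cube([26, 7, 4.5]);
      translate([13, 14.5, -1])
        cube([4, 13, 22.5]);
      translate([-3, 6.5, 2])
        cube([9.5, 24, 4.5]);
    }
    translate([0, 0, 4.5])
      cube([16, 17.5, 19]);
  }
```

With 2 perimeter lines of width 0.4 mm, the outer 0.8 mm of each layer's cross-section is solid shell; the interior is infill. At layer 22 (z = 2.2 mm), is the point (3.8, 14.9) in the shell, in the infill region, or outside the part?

shell

At z = 2.2 mm: the 26×7 cube contributes its full rectangle; the cube at (13, 14.5) is present — its section is the full 4×13 rectangle; the cube at (-3, 6.5) is present — its section is the full 9.5×24 rectangle; Taking the first minus the rest: starting from the 26×7 cube, the 4×13 cube at (13, 14.5) misses the remaining region (no effect); the 9.5×24 cube at (-3, 6.5) partially overlaps it — only the 3.25 mm² overlap (of its 228.00 mm²) is removed, clipping the outline — 1 connected region; the cube does not reach this height (z outside [4.5, 23.5]); Taking the first minus the rest: none of the subtracted shapes is present at this height, so that combined region is unchanged — 1 connected region; (rotated 50° about Z; rotation is an isometry so areas/perimeters/island counts are preserved). Overall, the cross-section is a single solid region. Undo the 50° rotation: the query point maps to (13.857, 6.667) in the un-rotated model frame. The nearest boundary edge runs (6.50, 7.00)→(26.00, 7.00); distance from the point to it = 0.33 mm. The point is inside the cross-section, 0.33 mm from the nearest boundary — within the 0.8 mm shell band (2 × 0.4).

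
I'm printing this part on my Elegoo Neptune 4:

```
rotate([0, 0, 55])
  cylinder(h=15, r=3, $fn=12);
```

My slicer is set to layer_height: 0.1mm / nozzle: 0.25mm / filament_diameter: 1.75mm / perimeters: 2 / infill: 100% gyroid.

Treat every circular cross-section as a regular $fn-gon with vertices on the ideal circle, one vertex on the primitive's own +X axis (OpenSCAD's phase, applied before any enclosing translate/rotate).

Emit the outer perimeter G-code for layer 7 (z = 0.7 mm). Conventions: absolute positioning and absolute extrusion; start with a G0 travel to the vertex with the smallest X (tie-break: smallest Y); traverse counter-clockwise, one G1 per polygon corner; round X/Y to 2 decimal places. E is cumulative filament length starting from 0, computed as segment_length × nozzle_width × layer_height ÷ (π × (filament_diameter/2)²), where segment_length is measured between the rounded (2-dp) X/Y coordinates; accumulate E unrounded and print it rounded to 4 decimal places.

G0 X-2.99 Y0.26 Z0.70
G1 X-2.72 Y-1.27 E0.0161
G1 X-1.72 Y-2.46 E0.0323
G1 X-0.26 Y-2.99 E0.0484
G1 X1.27 Y-2.72 E0.0646
G1 X2.46 Y-1.72 E0.0808
G1 X2.99 Y-0.26 E0.0969
G1 X2.72 Y1.27 E0.1130
G1 X1.72 Y2.46 E0.1292
G1 X0.26 Y2.99 E0.1453
G1 X-1.27 Y2.72 E0.1615
G1 X-2.46 Y1.72 E0.1776
G1 X-2.99 Y0.26 E0.1938

At z = 0.7 mm: the r=3 cylinder contributes a regular 12-gon of circumradius 3; (whole slice rotated 55° about Z — lengths, areas and connectivity unchanged). The outline is a single polygon with 12 vertices. Extrusion per mm of travel: 0.25 × 0.1 / (π × 0.875²) = 0.010394. Accumulating E over each segment gives final E = 0.1938.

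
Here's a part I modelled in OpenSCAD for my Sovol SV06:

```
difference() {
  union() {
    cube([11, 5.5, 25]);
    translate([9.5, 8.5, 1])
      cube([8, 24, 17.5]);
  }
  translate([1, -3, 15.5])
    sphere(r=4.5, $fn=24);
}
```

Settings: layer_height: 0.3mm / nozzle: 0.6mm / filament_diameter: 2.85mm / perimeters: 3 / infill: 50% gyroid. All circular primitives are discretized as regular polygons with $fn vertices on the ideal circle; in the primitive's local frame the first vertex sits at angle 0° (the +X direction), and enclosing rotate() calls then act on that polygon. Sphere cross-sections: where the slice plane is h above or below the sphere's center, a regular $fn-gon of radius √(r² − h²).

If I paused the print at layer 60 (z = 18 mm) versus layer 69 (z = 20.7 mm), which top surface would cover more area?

Layer 60 (z = 18): the cube is present — its section is the full 11×5.5 rectangle (area 60.50 mm²); the cube at (9.5, 8.5) is present — its section is the full 8×24 rectangle (area 192.00 mm²); Taking the union: the 2 present regions are separate (no shared area or edge), so areas and boundary lengths simply add and each stays a separate island — area = 252.50 mm²; the sphere at (1, -3): section is a regular 24-gon, circumradius = √(r²−h²) = √(4.5²−2.5²) = 3.742 (area = (24/2)·3.742²·sin(360°/24) = 43.48 mm²); Taking the first minus the rest: starting from that combined region (252.50 mm²), the r=4.5 sphere at (1, -3) partially overlaps it — only the 1.76 mm² overlap (of its 43.48 mm²) is removed, clipping the outline — area = 250.74 mm². So its area = 250.74 mm². Layer 69 (z = 20.7): the cube (footprint 11×5.5) is included at this height (area 60.50 mm²); the cube at (9.5, 8.5) is absent (z outside [1, 18.5]); Combining (union): only the 11×5.5 cube is present, so the union is just that shape — area = 60.50 mm²; the sphere at (1, -3) is not intersected at this z (|z−center|=5.200 > r=4.5); Taking the first minus the rest: none of the subtracted shapes is present at this height, so that combined region is unchanged — area = 60.50 mm². So its area = 60.50 mm². Layer 60 is larger (250.74 vs 60.50 mm²).

layer 60 (z = 18 mm)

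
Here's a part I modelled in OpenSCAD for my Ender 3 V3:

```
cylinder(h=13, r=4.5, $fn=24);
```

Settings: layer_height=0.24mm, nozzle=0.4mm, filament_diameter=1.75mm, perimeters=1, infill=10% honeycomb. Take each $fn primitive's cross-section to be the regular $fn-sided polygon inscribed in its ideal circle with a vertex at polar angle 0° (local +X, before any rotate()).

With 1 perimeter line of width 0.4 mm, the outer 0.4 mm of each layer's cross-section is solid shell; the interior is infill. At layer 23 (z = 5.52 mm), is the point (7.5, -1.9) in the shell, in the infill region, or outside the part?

outside

At z = 5.52 mm: the r=4.5 cylinder contributes a regular 24-gon of circumradius 4.5. Overall, the cross-section is a single solid region. The nearest boundary edge runs (3.90, -2.25)→(4.35, -1.16); distance from the point to it = 3.24 mm. The point is not inside any of the regions above, so it lies outside the cross-section (3.24 mm from the nearest boundary).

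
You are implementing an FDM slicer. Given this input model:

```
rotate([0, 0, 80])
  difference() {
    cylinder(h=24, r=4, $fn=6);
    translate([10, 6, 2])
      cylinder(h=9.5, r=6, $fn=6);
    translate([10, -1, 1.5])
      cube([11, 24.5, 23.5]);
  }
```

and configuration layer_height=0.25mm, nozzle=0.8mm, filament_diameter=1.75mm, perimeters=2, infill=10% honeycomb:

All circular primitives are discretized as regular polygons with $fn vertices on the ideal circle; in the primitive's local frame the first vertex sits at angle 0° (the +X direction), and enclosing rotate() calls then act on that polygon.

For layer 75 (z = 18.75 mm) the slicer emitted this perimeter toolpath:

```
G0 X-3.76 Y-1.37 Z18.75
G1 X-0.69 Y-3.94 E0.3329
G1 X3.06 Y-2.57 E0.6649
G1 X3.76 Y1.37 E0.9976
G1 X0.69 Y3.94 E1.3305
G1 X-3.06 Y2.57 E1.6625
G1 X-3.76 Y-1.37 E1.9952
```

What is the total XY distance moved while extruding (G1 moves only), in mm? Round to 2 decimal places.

Sum the Euclidean lengths of each G1 segment: total = 24.00 mm.

24.00 mm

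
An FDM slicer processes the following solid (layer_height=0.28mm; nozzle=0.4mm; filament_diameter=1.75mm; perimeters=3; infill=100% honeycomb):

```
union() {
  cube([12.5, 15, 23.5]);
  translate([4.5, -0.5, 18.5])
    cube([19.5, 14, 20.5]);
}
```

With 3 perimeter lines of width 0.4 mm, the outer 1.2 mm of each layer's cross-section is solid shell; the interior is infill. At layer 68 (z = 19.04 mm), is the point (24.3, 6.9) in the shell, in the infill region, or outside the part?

At z = 19.04 mm: the 12.5×15 cube contributes its full rectangle; the cube at (4.5, -0.5) is present — its section is the full 19.5×14 rectangle; Taking the union: the regions partially overlap (shared area 108.00 mm²), so overlapping operands fuse into one piece — 1 connected region. Overall, the cross-section is a single solid region. The nearest boundary edge runs (24.00, 13.50)→(24.00, -0.50); distance from the point to it = 0.30 mm. The point is not inside any of the regions above, so it lies outside the cross-section (0.30 mm from the nearest boundary).

outside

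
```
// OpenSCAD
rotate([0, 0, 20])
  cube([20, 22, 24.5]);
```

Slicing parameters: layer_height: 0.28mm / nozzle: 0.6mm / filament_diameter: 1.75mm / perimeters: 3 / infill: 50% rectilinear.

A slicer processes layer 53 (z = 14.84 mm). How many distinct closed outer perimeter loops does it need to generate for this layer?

At z = 14.84 mm: the 20×22 cube contributes its full rectangle; (whole slice rotated 20° about Z — lengths, areas and connectivity unchanged). The result has 1 disconnected region.

1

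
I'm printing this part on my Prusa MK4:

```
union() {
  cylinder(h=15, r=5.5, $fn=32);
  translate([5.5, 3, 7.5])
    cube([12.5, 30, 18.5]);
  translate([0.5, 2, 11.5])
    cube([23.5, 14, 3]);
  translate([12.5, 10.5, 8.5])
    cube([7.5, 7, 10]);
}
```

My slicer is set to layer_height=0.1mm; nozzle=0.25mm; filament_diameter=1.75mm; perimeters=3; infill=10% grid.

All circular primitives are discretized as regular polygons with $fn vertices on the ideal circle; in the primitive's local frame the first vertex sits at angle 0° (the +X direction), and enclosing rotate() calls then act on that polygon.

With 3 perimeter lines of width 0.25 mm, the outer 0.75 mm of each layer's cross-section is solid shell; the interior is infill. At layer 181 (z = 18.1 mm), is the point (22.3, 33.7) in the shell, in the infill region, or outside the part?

outside

At z = 18.1 mm: the cylinder does not reach this height (z outside [0, 15]); the 12.5×30 cube at (5.5, 3) contributes its full rectangle; the cube at (0.5, 2) is absent (z outside [11.5, 14.5]); the 7.5×7 cube at (12.5, 10.5) contributes its full rectangle; Taking the union: the regions partially overlap (shared area 38.50 mm²), so overlapping operands fuse into one piece — 1 connected region. Overall, the cross-section is a single solid region. The nearest boundary edge runs (5.50, 33.00)→(18.00, 33.00); distance from the point to it = 4.36 mm. The point is not inside any of the regions above, so it lies outside the cross-section (4.36 mm from the nearest boundary).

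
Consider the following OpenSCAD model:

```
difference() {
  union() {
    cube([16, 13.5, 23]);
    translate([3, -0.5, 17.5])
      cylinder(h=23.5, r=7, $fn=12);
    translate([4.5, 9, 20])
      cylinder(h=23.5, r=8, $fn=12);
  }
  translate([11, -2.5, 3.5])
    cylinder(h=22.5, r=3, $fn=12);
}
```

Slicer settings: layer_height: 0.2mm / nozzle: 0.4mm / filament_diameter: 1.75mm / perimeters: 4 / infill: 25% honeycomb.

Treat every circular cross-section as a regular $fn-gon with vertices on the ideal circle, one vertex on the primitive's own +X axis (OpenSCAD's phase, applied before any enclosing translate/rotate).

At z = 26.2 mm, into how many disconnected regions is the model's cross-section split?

At z = 26.2 mm: the cube does not reach this height (z outside [0, 23]); the cylinder at (3, -0.5): section is a regular 12-gon, circumradius r=7; the r=8 cylinder at (4.5, 9) gives a regular 12-gon of circumradius 8 (constant along its height); Combining (union): the regions partially overlap (shared area 38.57 mm²), so overlapping operands fuse into one piece — 1 connected region; the cylinder at (11, -2.5) does not reach this height (z outside [3.5, 26]); After the difference (first − rest): none of the subtracted shapes is present at this height, so that combined region is unchanged — 1 connected region. The result has 1 disconnected region.

1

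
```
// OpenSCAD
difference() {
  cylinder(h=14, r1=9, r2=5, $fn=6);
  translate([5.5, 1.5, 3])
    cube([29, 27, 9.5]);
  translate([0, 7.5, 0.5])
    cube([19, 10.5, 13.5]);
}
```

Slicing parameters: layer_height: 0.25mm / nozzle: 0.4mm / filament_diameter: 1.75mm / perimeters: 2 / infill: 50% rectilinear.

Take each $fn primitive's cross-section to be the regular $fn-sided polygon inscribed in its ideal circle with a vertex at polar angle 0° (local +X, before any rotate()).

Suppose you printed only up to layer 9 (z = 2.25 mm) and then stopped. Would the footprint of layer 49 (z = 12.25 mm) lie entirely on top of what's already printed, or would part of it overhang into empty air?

entirely on top

Compare the two slices. At z = 2.25: the cone contributes a regular 6-gon of circumradius 8.357 (interpolated between r1=9 and r2=5 at t=0.161) (area = (6/2)·8.357²·sin(360°/6) = 181.45 mm²); the cube at (5.5, 1.5) is not intersected at this z (z outside [3, 12.5]); the 19×10.5 cube at (0, 7.5) contributes its full rectangle (area 199.50 mm²); Subtracting the remaining from the first: starting from the cone (181.45 mm²), the 19×10.5 cube at (0, 7.5) misses the remaining region (no effect) — area = 181.45 mm². At z = 12.25: the cone: at t=0.875 of its height the radius interpolates to r₁+(r₂−r₁)t = 5.500, giving a regular 6-gon of that circumradius (area = (6/2)·5.500²·sin(360°/6) = 78.59 mm²); the cube at (5.5, 1.5) is present — its section is the full 29×27 rectangle (area 783.00 mm²); the cube at (0, 7.5) is present — its section is the full 19×10.5 rectangle (area 199.50 mm²); After the difference (first − rest): starting from the cone (78.59 mm²), the 29×27 cube at (5.5, 1.5) misses the remaining region (no effect); the 19×10.5 cube at (0, 7.5) misses the remaining region (no effect) — area = 78.59 mm². Checking containment: the cross-section at z = 12.25 is a subset of the cross-section at z = 2.25.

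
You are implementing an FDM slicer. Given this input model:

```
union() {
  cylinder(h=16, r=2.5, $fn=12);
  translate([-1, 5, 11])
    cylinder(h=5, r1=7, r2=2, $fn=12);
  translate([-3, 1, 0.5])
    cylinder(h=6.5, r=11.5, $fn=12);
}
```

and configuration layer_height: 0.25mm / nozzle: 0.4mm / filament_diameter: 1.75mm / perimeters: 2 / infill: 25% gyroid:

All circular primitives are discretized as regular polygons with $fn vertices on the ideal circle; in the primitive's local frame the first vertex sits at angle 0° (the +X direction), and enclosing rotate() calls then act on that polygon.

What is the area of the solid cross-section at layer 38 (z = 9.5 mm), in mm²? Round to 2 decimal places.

18.75 mm²

At z = 9.5 mm: the r=2.5 cylinder contributes a regular 12-gon of circumradius 2.5 (area = (12/2)·2.500²·sin(360°/12) = 18.75 mm²); the cone at (-1, 5) does not reach this height (z outside [11, 16]); the cylinder at (-3, 1) does not reach this height (z outside [0.5, 7]); Taking the union: only the r=2.5 cylinder is present, so the union is just that shape — area = 18.75 mm². Overall, the cross-section is a single solid region. Net area = 18.75 mm².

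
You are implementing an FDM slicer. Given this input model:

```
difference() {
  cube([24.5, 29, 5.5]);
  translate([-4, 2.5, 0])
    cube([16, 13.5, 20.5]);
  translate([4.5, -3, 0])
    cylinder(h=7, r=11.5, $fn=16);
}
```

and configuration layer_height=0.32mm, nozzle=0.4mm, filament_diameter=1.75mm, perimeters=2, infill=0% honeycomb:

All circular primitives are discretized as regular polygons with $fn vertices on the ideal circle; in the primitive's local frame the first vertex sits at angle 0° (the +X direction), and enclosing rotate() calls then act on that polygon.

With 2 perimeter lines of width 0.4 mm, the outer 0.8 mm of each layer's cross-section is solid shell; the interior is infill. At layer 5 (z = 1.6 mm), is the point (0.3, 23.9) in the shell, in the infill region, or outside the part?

shell

At z = 1.6 mm: the 24.5×29 cube contributes its full rectangle; the cube at (-4, 2.5) (footprint 16×13.5) is included at this height; the cylinder at (4.5, -3): section is a regular 16-gon, circumradius r=11.5; After the difference (first − rest): starting from the 24.5×29 cube, the 16×13.5 cube at (-4, 2.5) partially overlaps it — only the 162.00 mm² overlap (of its 216.00 mm²) is removed, clipping the outline; the r=11.5 cylinder at (4.5, -3) partially overlaps it — only the 41.71 mm² overlap (of its 404.88 mm²) is removed, clipping the outline — 1 connected region. Overall, the cross-section is a single solid region. The nearest boundary edge runs (0.00, 16.00)→(0.00, 29.00); distance from the point to it = 0.30 mm. The point is inside the cross-section, 0.30 mm from the nearest boundary — within the 0.8 mm shell band (2 × 0.4).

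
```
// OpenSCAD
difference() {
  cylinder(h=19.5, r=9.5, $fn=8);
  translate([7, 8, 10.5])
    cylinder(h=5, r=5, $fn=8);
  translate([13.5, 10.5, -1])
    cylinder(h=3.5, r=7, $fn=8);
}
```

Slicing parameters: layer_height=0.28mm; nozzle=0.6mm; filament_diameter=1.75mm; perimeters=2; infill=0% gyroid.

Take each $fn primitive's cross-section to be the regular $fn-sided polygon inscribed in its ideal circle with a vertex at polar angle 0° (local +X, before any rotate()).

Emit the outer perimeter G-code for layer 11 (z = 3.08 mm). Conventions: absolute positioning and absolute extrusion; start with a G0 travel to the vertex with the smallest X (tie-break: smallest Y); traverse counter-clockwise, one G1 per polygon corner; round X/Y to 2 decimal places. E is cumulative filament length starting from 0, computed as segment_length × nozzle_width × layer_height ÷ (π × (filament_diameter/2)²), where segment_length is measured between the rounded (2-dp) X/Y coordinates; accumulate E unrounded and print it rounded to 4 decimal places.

G0 X-9.50 Y0.00 Z3.08
G1 X-6.72 Y-6.72 E0.5079
G1 X0.00 Y-9.50 E1.0159
G1 X6.72 Y-6.72 E1.5238
G1 X9.50 Y0.00 E2.0318
G1 X6.72 Y6.72 E2.5397
G1 X0.00 Y9.50 E3.0477
G1 X-6.72 Y6.72 E3.5556
G1 X-9.50 Y0.00 E4.0636

At z = 3.08 mm: the r=9.5 cylinder gives a regular 8-gon of circumradius 9.5 (constant along its height); the cylinder at (7, 8) is absent (z outside [10.5, 15.5]); the cylinder at (13.5, 10.5) does not reach this height (z outside [-1, 2.5]); Subtracting the remaining from the first: none of the subtracted shapes is present at this height, so the r=9.5 cylinder is unchanged — 1 connected region. The outline is a single polygon with 8 vertices. Extrusion per mm of travel: 0.6 × 0.28 / (π × 0.875²) = 0.069846. Accumulating E over each segment gives final E = 4.0636.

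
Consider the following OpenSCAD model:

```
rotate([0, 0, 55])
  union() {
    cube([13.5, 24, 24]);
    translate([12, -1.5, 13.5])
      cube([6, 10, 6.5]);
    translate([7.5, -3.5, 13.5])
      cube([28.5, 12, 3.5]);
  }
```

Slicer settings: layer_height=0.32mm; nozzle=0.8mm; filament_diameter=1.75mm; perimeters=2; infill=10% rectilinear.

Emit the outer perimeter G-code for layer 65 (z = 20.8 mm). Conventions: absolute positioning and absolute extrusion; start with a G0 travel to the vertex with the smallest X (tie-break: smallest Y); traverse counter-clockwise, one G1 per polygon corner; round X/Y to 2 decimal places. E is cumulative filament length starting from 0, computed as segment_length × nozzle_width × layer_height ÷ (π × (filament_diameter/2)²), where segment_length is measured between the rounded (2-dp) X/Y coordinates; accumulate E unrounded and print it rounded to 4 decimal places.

At z = 20.8 mm: the cube is present — its section is the full 13.5×24 rectangle; the cube at (12, -1.5) is not intersected at this z (z outside [13.5, 20]); the cube at (7.5, -3.5) is absent (z outside [13.5, 17]); Taking the union: only the 13.5×24 cube is present, so the union is just that shape — 1 connected region; (whole slice rotated 55° about Z — lengths, areas and connectivity unchanged). The outline is a single polygon with 4 vertices. Extrusion per mm of travel: 0.8 × 0.32 / (π × 0.875²) = 0.106432. Accumulating E over each segment gives final E = 7.9814.

G0 X-19.66 Y13.77 Z20.80
G1 X0.00 Y0.00 E2.5547
G1 X7.74 Y11.06 E3.9914
G1 X-11.92 Y24.82 E6.5455
G1 X-19.66 Y13.77 E7.9814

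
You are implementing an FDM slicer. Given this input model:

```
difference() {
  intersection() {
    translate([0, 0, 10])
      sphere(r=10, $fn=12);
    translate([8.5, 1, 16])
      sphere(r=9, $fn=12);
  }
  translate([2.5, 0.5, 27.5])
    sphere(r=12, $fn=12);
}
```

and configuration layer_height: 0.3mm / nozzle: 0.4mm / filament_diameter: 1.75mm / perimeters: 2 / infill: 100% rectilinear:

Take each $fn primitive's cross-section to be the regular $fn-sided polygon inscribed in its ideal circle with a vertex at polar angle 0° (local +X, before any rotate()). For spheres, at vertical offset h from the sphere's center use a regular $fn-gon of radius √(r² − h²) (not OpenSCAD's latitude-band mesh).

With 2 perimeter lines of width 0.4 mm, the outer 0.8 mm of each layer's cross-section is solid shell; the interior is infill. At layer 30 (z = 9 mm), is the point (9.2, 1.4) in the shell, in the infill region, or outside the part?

At z = 9 mm: the sphere: section is a regular 12-gon, circumradius = √(r²−h²) = √(10²−1²) = 9.950; the r=9 sphere at (8.5, 1) contributes a regular 12-gon of circumradius √(9²−7²) = 5.657; Keeping only the common overlap: the r=9 sphere at (8.5, 1) partially overlaps the r=10 sphere; clipping to the common part keeps 54.78 mm² — 1 connected region; the sphere at (2.5, 0.5) does not reach this height (|z−center|=18.500 > r=12); Taking the first minus the rest: none of the subtracted shapes is present at this height, so the result so far is unchanged — 1 connected region. Overall, the cross-section is a single solid region. The nearest boundary edge runs (8.62, 4.97)→(9.95, 0.00); distance from the point to it = 0.36 mm. The point is inside the cross-section, 0.36 mm from the nearest boundary — within the 0.8 mm shell band (2 × 0.4).

shell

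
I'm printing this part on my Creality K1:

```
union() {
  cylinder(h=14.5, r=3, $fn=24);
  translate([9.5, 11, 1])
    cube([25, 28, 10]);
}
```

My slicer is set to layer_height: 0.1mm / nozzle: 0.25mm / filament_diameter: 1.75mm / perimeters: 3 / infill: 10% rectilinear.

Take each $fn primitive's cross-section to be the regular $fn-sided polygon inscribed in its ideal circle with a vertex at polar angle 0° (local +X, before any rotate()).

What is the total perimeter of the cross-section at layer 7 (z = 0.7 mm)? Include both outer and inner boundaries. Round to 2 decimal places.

18.80 mm

At z = 0.7 mm: the r=3 cylinder gives a regular 24-gon of circumradius 3 (constant along its height) (perimeter = 2·24·3.000·sin(180°/24) = 18.80 mm); the cube at (9.5, 11) does not reach this height (z outside [1, 11]); Merging all regions: only the r=3 cylinder is present, so the union is just that shape — boundary = 18.80 mm. Overall, the cross-section is a single solid region. Total boundary length (outer) = 18.80 mm.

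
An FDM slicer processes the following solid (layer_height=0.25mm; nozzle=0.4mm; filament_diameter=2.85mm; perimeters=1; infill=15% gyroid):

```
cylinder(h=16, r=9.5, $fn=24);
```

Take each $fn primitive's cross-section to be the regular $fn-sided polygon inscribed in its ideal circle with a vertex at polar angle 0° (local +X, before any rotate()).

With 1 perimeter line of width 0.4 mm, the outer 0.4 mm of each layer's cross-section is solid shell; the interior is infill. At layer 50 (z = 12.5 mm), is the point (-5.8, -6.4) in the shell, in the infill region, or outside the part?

At z = 12.5 mm: the r=9.5 cylinder contributes a regular 24-gon of circumradius 9.5. Overall, the cross-section is a single solid region. The nearest boundary edge runs (-6.72, -6.72)→(-4.75, -8.23); distance from the point to it = 0.81 mm. The point is inside the cross-section and 0.81 mm from the nearest boundary — more than the 0.4 mm shell width (1 × 0.4), so it's in the infill interior.

infill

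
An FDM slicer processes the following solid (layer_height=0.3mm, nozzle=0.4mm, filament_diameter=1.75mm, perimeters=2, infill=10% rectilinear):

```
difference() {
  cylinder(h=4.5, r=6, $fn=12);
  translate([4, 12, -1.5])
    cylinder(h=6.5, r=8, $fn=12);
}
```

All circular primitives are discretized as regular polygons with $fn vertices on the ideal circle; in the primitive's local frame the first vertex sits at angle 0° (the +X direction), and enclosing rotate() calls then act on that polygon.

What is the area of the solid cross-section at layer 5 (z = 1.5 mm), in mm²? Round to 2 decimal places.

104.30 mm²

At z = 1.5 mm: the cylinder: section is a regular 12-gon, circumradius r=6 (area = (12/2)·6.000²·sin(360°/12) = 108.00 mm²); the r=8 cylinder at (4, 12) contributes a regular 12-gon of circumradius 8 (area = (12/2)·8.000²·sin(360°/12) = 192.00 mm²); Subtracting the remaining from the first: starting from the r=6 cylinder (108.00 mm²), the r=8 cylinder at (4, 12) partially overlaps it — only the 3.70 mm² overlap (of its 192.00 mm²) is removed, clipping the outline — area = 104.30 mm². Overall, the cross-section is a single solid region. Net area = 104.30 mm².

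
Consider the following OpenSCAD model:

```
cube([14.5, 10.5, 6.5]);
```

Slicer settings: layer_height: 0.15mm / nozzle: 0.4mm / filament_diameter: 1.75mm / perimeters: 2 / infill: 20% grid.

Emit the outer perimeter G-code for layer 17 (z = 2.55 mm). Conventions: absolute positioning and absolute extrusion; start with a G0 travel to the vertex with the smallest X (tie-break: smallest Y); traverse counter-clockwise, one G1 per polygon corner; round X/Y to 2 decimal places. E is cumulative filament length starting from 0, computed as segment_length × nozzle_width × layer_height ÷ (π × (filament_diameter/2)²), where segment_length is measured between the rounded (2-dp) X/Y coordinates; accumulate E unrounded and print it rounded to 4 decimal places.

G0 X0.00 Y0.00 Z2.55
G1 X14.50 Y0.00 E0.3617
G1 X14.50 Y10.50 E0.6236
G1 X0.00 Y10.50 E0.9853
G1 X0.00 Y0.00 E1.2473

At z = 2.55 mm: the cube is present — its section is the full 14.5×10.5 rectangle. The outline is a single polygon with 4 vertices. Extrusion per mm of travel: 0.4 × 0.15 / (π × 0.875²) = 0.024945. Accumulating E over each segment gives final E = 1.2473.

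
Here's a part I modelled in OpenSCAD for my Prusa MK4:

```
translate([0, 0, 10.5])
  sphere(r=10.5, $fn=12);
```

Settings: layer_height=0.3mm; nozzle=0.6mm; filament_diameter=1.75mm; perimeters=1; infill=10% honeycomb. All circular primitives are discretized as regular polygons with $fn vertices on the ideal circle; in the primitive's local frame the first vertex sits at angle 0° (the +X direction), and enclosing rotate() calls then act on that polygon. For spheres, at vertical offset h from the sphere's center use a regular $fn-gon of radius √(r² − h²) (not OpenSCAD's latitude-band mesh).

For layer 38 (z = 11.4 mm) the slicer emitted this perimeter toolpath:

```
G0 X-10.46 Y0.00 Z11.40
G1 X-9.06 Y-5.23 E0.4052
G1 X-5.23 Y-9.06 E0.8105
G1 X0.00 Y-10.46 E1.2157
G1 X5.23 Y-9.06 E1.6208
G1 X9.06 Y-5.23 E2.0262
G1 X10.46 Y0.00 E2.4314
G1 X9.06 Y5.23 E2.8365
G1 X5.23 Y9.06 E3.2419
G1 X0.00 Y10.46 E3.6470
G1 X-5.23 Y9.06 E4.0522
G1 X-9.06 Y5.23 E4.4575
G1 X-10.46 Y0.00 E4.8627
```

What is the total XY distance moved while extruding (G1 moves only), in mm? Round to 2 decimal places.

Sum the Euclidean lengths of each G1 segment: total = 64.98 mm.

64.98 mm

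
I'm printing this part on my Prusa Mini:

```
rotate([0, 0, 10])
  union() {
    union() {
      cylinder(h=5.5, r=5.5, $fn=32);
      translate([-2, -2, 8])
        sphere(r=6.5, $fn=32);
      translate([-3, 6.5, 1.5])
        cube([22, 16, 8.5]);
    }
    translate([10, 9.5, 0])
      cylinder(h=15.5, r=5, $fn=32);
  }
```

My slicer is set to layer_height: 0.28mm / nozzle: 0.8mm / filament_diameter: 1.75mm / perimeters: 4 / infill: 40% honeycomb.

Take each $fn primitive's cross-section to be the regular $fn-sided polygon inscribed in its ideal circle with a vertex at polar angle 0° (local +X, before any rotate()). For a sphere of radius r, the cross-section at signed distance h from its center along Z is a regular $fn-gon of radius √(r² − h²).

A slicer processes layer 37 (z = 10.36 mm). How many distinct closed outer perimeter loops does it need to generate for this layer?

2

At z = 10.36 mm: the cylinder is not intersected at this z (z outside [0, 5.5]); the r=6.5 sphere at (-2, -2) contributes a regular 32-gon of circumradius √(6.5²−2.36²) = 6.056; the cube at (-3, 6.5) is absent (z outside [1.5, 10]); Combining (union): only the r=6.5 sphere at (-2, -2) is present, so the union is just that shape — 1 connected region; the r=5 cylinder at (10, 9.5) gives a regular 32-gon of circumradius 5 (constant along its height); Taking the union: the 2 present regions are separate (no shared area or edge), so areas and boundary lengths simply add and each stays a separate island — 2 connected regions; (rotated 10° about Z; rotation is an isometry so areas/perimeters/island counts are preserved). The result has 2 disconnected regions.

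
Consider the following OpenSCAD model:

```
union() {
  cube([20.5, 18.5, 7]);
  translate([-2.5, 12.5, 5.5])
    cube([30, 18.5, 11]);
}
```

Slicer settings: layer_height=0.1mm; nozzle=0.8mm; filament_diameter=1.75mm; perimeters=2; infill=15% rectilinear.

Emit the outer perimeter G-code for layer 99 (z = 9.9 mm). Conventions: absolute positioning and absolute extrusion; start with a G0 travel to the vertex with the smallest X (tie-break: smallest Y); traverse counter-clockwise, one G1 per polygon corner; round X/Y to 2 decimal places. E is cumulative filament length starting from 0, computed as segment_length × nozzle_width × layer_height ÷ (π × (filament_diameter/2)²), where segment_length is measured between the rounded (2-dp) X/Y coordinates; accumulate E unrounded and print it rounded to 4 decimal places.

At z = 9.9 mm: the cube is not intersected at this z (z outside [0, 7]); the cube at (-2.5, 12.5) (footprint 30×18.5) is included at this height; Combining (union): only the 30×18.5 cube at (-2.5, 12.5) is present, so the union is just that shape — 1 connected region. The outline is a single polygon with 4 vertices. Extrusion per mm of travel: 0.8 × 0.1 / (π × 0.875²) = 0.033260. Accumulating E over each segment gives final E = 3.2262.

G0 X-2.50 Y12.50 Z9.90
G1 X27.50 Y12.50 E0.9978
G1 X27.50 Y31.00 E1.6131
G1 X-2.50 Y31.00 E2.6109
G1 X-2.50 Y12.50 E3.2262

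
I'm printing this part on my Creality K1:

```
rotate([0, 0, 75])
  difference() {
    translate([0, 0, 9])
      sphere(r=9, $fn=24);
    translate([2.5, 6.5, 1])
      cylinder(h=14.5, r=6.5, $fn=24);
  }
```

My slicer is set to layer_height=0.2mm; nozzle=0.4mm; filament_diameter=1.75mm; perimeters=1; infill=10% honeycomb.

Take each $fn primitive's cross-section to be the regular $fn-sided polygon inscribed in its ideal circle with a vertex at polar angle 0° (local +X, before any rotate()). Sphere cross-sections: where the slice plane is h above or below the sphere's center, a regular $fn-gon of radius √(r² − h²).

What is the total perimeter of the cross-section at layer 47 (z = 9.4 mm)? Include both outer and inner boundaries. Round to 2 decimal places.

60.67 mm

At z = 9.4 mm: the sphere: section is a regular 24-gon, circumradius = √(r²−h²) = √(9²−0.4²) = 8.991 (perimeter = 2·24·8.991·sin(180°/24) = 56.33 mm); the r=6.5 cylinder at (2.5, 6.5) contributes a regular 24-gon of circumradius 6.5 (perimeter = 2·24·6.500·sin(180°/24) = 40.72 mm); Taking the first minus the rest: starting from the r=9 sphere, the r=6.5 cylinder at (2.5, 6.5) partially overlaps it — only the 80.11 mm² overlap (of its 131.22 mm²) is removed, clipping the outline — boundary = 60.67 mm; (rotated 75° about Z; rotation is an isometry so areas/perimeters/island counts are preserved). Overall, the cross-section is a single solid region. Total boundary length (outer) = 60.67 mm.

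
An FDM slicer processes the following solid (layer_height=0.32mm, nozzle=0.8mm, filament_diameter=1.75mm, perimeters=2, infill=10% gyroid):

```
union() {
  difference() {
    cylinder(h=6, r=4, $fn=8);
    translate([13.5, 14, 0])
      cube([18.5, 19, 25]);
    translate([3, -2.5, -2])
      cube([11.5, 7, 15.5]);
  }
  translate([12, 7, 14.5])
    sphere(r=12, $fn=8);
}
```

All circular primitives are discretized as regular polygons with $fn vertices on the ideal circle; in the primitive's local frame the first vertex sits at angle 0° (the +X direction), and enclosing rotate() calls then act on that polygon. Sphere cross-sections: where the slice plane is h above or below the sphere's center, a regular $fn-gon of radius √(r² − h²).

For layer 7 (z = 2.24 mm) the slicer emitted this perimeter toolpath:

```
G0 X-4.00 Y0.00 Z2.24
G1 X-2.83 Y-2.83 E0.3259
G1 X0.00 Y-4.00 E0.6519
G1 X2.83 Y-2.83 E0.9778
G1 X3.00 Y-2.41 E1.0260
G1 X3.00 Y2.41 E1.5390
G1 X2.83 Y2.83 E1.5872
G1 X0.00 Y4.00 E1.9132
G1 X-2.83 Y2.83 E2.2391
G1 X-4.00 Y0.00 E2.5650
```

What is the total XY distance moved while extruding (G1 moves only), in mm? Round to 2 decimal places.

Sum the Euclidean lengths of each G1 segment: total = 24.10 mm.

24.10 mm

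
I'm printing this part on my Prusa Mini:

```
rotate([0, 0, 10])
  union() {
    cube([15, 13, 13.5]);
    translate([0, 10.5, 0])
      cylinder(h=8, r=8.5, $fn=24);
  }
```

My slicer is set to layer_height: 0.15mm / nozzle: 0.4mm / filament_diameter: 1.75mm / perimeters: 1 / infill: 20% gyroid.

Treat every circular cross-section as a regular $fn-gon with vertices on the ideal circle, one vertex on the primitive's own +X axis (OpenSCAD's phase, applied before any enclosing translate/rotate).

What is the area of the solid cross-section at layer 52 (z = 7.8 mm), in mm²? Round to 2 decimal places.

At z = 7.8 mm: the cube (footprint 15×13) is included at this height (area 195.00 mm²); the r=8.5 cylinder at (0, 10.5) contributes a regular 24-gon of circumradius 8.5 (area = (24/2)·8.500²·sin(360°/24) = 224.40 mm²); Merging all regions: the regions partially overlap — summed areas 419.40 mm² minus the doubly-counted overlap 76.92 mm² gives 342.47 mm² — area = 342.47 mm²; (whole slice rotated 10° about Z — lengths, areas and connectivity unchanged). Overall, the cross-section is a single solid region. Net area = 342.47 mm².

342.47 mm²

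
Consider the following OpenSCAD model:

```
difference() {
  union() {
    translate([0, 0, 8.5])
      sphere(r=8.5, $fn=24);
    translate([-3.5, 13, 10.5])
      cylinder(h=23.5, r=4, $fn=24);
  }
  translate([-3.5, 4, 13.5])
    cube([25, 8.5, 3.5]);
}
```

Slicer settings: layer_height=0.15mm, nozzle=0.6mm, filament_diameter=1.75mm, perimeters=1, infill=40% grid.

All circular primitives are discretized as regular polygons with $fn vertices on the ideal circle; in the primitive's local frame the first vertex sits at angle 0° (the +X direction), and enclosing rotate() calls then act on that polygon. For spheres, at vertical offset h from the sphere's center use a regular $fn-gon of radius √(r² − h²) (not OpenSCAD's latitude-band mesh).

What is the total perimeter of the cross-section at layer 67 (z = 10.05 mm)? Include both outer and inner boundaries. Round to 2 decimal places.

52.36 mm

At z = 10.05 mm: the r=8.5 sphere contributes a regular 24-gon of circumradius √(8.5²−1.55²) = 8.357 (perimeter = 2·24·8.357·sin(180°/24) = 52.36 mm); the cylinder at (-3.5, 13) does not reach this height (z outside [10.5, 34]); Merging all regions: only the r=8.5 sphere is present, so the union is just that shape — boundary = 52.36 mm; the cube at (-3.5, 4) is absent (z outside [13.5, 17]); Taking the first minus the rest: none of the subtracted shapes is present at this height, so the result so far is unchanged — boundary = 52.36 mm. Overall, the cross-section is a single solid region. Total boundary length (outer) = 52.36 mm.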